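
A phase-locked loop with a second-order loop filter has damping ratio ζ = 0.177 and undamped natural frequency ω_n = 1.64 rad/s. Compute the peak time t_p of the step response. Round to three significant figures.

The damped frequency is ω_d = ω_n√(1−ζ²) = 1.64·√(1−0.0313) = 1.61 rad/s.
Peak time t_p = π/ω_d = π/1.61 = 1.95 s.

t_p ≈ 1.95 s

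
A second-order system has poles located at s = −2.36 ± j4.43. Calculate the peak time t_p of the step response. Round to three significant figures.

t_p = π/ω_d with ω_d = 4.43 (the imaginary part), so t_p = 0.709 s.

t_p ≈ 0.709 s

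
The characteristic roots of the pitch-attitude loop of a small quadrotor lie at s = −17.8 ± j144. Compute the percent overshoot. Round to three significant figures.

%OS ≈ 67.8%

With σ = 17.8, ω_d = 144: ω_n = √(σ²+ω_d²) = 145 rad/s, ζ = σ/ω_n = 0.123.
Overshoot: exp(−π·0.123/√(1−0.123²)) = 0.678, i.e. 67.8%.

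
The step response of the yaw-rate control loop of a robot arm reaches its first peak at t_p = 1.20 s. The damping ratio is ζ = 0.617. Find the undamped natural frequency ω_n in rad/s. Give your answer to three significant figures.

ω_n ≈ 3.33 rad/s

Peak time t_p = π/ω_d, so ω_d = π/t_p = π/1.20 = 2.62 rad/s.
ω_n = ω_d/√(1−ζ²) = 2.62/√0.619 = 3.33 rad/s.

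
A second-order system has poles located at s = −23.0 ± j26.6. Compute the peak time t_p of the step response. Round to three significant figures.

t_p ≈ 0.118 s

t_p = π/ω_d with ω_d = 26.6 (the imaginary part), so t_p = 0.118 s.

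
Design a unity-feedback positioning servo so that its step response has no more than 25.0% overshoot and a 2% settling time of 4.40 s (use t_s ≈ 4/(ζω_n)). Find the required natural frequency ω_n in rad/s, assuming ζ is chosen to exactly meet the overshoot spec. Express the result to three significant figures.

Inverting the overshoot relation: ζ = |ln 0.250|/√(π² + ln²0.250) = 0.404.
Then ω_n = 4/(ζ t_s) = 4/(0.404 × 4.40) = 2.25 rad/s.

ω_n ≈ 2.25 rad/s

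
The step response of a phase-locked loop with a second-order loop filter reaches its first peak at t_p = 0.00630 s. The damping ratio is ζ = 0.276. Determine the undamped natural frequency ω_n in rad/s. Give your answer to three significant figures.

ω_n ≈ 519 rad/s

Peak time t_p = π/ω_d, so ω_d = π/t_p = π/0.00630 = 499 rad/s.
ω_n = ω_d/√(1−ζ²) = 499/√0.924 = 519 rad/s.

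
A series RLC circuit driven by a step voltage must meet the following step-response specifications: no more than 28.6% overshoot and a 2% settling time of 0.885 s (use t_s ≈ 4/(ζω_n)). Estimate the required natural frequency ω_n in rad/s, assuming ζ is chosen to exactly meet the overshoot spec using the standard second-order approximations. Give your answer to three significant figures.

ω_n ≈ 12.2 rad/s

ζ = −ln(OS)/√(π² + (ln OS)²). With OS = 0.286, ln OS = −1.252 and ζ = 1.252/3.382 = 0.370.
From t_s ≈ 4/(ζω_n): ω_n = 4/(ζ·t_s) = 4/(0.370·0.885) = 12.2 rad/s.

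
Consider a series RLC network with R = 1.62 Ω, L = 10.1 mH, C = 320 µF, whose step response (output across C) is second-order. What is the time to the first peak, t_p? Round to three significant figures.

t_p ≈ 0.00571 s

For a series RLC circuit (capacitor voltage as output), ω_n = 1/√(LC) = 1/√(10.1 mH · 320 µF) = 556 rad/s.
ζ = (R/2)·√(C/L) = (1.62/2)·√(320 µF/10.1 mH) = 0.144.
The damped frequency ω_d = ω_n√(1−ζ²) = 550 rad/s. t_p = π/ω_d = 0.00571 s.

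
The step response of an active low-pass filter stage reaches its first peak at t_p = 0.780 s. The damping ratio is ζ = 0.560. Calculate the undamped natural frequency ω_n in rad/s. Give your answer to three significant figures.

Peak time t_p = π/ω_d, so ω_d = π/t_p = π/0.780 = 4.03 rad/s.
ω_n = ω_d/√(1−ζ²) = 4.03/√0.686 = 4.86 rad/s.

ω_n ≈ 4.86 rad/s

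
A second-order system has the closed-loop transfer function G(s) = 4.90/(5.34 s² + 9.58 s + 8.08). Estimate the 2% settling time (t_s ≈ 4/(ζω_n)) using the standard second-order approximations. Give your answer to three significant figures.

t_s ≈ 4.46 s

Dividing through by 5.34: denominator becomes s² + 1.794 s + 1.513.
So ω_n = √1.513 = 1.23 rad/s and ζ = 1.794/(2·1.23) = 0.729.
t_s ≈ 4/(ζω_n) = 4.46 s.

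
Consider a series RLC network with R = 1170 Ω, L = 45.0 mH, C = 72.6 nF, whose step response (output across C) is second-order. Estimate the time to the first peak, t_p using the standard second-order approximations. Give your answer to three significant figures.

For a series RLC circuit (capacitor voltage as output), ω_n = 1/√(LC) = 1/√(45.0 mH · 72.6 nF) = 17500 rad/s.
ζ = (R/2)·√(C/L) = (1170/2)·√(72.6 nF/45.0 mH) = 0.743.
ω_d = ω_n√(1−ζ²) = 11700 rad/s. t_p = π/ω_d = 0.000268 s.

t_p ≈ 0.000268 s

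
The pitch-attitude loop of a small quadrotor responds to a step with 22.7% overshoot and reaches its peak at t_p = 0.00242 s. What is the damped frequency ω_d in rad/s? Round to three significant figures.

t_p = π/ω_d, so ω_d = π/0.00242 = 1300 rad/s.

ω_d ≈ 1300 rad/s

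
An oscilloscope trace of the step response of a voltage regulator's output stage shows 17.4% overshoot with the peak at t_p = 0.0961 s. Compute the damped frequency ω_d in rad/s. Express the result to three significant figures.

t_p = π/ω_d, so ω_d = π/0.0961 = 32.7 rad/s.

ω_d ≈ 32.7 rad/s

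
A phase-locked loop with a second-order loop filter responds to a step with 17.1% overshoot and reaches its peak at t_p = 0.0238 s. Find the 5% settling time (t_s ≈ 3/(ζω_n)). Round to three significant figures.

t_s ≈ 0.0404 s

ζ from %OS: ζ = |ln 0.171|/√(π²+ln²0.171) = 0.490.
From t_p = π/ω_d, ω_d = π/0.0238 = 132 rad/s, so ω_n = ω_d/√(1−ζ²) = 151 rad/s.
t_s ≈ 3/(ζω_n) = 3/(0.490·151) = 0.0404 s.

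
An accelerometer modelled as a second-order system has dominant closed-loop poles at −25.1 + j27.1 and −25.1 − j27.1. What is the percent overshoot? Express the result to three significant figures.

With σ = 25.1, ω_d = 27.1: ω_n = √(σ²+ω_d²) = 36.9 rad/s, ζ = σ/ω_n = 0.680.
%OS = 100·exp(−πζ/√(1−ζ²)) = 5.45%.

%OS ≈ 5.45%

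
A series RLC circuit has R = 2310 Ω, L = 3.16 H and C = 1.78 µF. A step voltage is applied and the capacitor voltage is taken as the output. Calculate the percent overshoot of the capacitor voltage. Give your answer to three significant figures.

%OS ≈ 0.424%

For a series RLC circuit (capacitor voltage as output), ω_n = 1/√(LC) = 1/√(3.16 H · 1.78 µF) = 422 rad/s.
ζ = (R/2)·√(C/L) = (2310/2)·√(1.78 µF/3.16 H) = 0.867.
Overshoot: exp(−π·0.867/√(1−0.867²)) = 0.00424, i.e. 0.424%.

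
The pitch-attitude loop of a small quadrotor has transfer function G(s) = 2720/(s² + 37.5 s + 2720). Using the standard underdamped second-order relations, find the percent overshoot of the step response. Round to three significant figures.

Matching coefficients with s² + 2ζω_n s + ω_n² gives ω_n² = 2720 ⇒ ω_n = 52.2 rad/s, and ζ = 37.5/(2ω_n) = 0.360.
%OS = 100 e^{−πζ/√(1−ζ²)} with ζ = 0.360 gives 29.8%.

%OS ≈ 29.8%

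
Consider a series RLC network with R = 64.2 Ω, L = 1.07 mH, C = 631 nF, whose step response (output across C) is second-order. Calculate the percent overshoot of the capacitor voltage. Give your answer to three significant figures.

For a series RLC circuit (capacitor voltage as output), ω_n = 1/√(LC) = 1/√(1.07 mH · 631 nF) = 38500 rad/s.
ζ = (R/2)·√(C/L) = (64.2/2)·√(631 nF/1.07 mH) = 0.780.
%OS = 100 e^{−πζ/√(1−ζ²)} with ζ = 0.780 gives 2.00%.

%OS ≈ 2.00%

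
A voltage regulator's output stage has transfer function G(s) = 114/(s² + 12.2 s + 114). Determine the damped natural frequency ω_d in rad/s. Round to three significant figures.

Matching coefficients with s² + 2ζω_n s + ω_n² gives ω_n² = 114 ⇒ ω_n = 10.7 rad/s, and ζ = 12.2/(2ω_n) = 0.571.
The damped frequency ω_d = ω_n√(1−ζ²) = 8.76 rad/s.

ω_d ≈ 8.76 rad/s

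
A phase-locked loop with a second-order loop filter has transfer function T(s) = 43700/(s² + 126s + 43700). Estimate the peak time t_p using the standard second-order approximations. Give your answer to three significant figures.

Comparing the denominator to s² + 2ζω_n s + ω_n²: ω_n = √43700 = 209 rad/s, and 2ζω_n = 126 so ζ = 126/(2·209) = 0.301.
The damped frequency ω_d = ω_n√(1−ζ²) = 199 rad/s. Then t_p = π/ω_d = 0.0158 s.

t_p ≈ 0.0158 s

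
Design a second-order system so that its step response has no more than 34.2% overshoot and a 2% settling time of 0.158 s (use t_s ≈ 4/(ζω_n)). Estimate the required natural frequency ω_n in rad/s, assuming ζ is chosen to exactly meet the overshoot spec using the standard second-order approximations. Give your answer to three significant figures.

ω_n ≈ 78.3 rad/s

From %OS = 100·exp(−πζ/√(1−ζ²)), invert to get ζ = −ln(OS)/√(π² + ln²(OS)) with OS = 0.342.
−ln 0.342 = 1.073, so ζ = 1.073/√(π² + 1.151) = 0.323.
Then ω_n = 4/(ζ t_s) = 4/(0.323 × 0.158) = 78.3 rad/s.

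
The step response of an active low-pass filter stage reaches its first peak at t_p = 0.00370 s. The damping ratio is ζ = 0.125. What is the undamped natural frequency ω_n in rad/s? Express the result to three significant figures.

Peak time t_p = π/ω_d, so ω_d = π/t_p = π/0.00370 = 849 rad/s.
ω_n = ω_d/√(1−ζ²) = 849/√0.984 = 856 rad/s.

ω_n ≈ 856 rad/s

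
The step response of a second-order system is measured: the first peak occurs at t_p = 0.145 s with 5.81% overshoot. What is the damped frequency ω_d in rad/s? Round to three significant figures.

ω_d ≈ 21.7 rad/s

t_p = π/ω_d, so ω_d = π/0.145 = 21.7 rad/s.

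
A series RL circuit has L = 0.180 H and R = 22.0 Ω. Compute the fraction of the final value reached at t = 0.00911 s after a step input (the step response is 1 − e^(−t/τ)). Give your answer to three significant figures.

y/y_∞ ≈ 0.672

τ = L/R = 0.180/22.0 = 0.00818 s.
y(t)/y_∞ = 1 − e^(−t/τ) = 1 − e^(−0.00911/0.00818) = 1 − e^(−1.11) = 0.672.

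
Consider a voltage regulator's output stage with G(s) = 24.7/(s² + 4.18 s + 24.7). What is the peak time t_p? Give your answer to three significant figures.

Matching coefficients with s² + 2ζω_n s + ω_n² gives ω_n² = 24.7 ⇒ ω_n = 4.97 rad/s, and ζ = 4.18/(2ω_n) = 0.421.
The damped frequency ω_d = ω_n√(1−ζ²) = 4.51 rad/s. Then t_p = π/ω_d = 0.697 s.

t_p ≈ 0.697 s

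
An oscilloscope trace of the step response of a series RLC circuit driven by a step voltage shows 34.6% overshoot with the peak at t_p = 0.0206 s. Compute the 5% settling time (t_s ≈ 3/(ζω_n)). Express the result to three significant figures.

t_s ≈ 0.0582 s

The overshoot fixes ζ = −ln(OS)/√(π²+ln²(OS)) = 0.320.
t_p = π/ω_d ⇒ ω_d = 153 rad/s; then ω_n = ω_d/√(1−ζ²) = 161 rad/s.
t_s ≈ 3/(ζω_n) = 3/(0.320·161) = 0.0582 s.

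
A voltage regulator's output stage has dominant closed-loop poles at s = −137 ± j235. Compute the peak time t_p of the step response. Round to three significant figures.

t_p ≈ 0.0134 s

t_p = π/ω_d with ω_d = 235 (the imaginary part), so t_p = 0.0134 s.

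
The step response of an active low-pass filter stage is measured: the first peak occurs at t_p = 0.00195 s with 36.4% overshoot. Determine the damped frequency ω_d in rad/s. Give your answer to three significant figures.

ω_d ≈ 1610 rad/s

t_p = π/ω_d, so ω_d = π/0.00195 = 1610 rad/s.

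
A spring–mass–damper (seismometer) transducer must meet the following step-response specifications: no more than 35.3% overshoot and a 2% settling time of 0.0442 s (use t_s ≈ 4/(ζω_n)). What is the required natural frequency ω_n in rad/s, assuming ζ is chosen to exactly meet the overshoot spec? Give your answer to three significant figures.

ζ = −ln(OS)/√(π² + (ln OS)²). With OS = 0.353, ln OS = −1.041 and ζ = 1.041/3.310 = 0.315.
From t_s ≈ 4/(ζω_n): ω_n = 4/(ζ·t_s) = 4/(0.315·0.0442) = 288 rad/s.

ω_n ≈ 288 rad/s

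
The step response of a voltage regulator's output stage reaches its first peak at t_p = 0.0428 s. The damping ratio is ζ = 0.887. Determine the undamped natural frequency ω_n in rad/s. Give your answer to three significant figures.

Peak time t_p = π/ω_d, so ω_d = π/t_p = π/0.0428 = 73.4 rad/s.
ω_n = ω_d/√(1−ζ²) = 73.4/√0.213 = 159 rad/s.

ω_n ≈ 159 rad/s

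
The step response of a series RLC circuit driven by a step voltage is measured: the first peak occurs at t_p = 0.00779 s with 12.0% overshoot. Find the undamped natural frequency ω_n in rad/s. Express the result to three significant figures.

From the overshoot, ζ = −ln(OS)/√(π²+ln²(OS)) = 0.559.
t_p = π/ω_d ⇒ ω_d = 403 rad/s; then ω_n = ω_d/√(1−ζ²) = 487 rad/s.

ω_n ≈ 487 rad/s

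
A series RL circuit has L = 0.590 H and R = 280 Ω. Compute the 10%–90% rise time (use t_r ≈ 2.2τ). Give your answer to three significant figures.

τ = L/R = 0.590/280 = 0.00211 s.
t_r ≈ 2.2τ = 0.00464 s.

t_r ≈ 0.00464 s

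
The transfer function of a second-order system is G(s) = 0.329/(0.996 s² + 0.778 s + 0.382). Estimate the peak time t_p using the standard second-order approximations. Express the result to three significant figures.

Dividing through by 0.996: denominator becomes s² + 0.7811 s + 0.3835.
So ω_n = √0.3835 = 0.619 rad/s and ζ = 0.7811/(2·0.619) = 0.631.
The damped frequency ω_d = ω_n√(1−ζ²) = 0.481 rad/s. t_p = π/ω_d = 6.54 s.

t_p ≈ 6.54 s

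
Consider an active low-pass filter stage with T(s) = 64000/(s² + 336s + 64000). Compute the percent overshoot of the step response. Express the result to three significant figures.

ω_n = √64000 = 253 rad/s; ζ = 336/(2·253) = 0.664.
%OS = 100 e^{−πζ/√(1−ζ²)} with ζ = 0.664 gives 6.14%.

%OS ≈ 6.14%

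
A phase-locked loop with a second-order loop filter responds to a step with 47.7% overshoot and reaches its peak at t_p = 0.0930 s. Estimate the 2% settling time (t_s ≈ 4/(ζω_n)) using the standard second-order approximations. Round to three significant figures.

ζ from %OS: ζ = |ln 0.477|/√(π²+ln²0.477) = 0.229.
t_p = π/ω_d ⇒ ω_d = 33.8 rad/s; then ω_n = ω_d/√(1−ζ²) = 34.7 rad/s.
t_s ≈ 4/(ζω_n) = 4/(0.229·34.7) = 0.503 s.

t_s ≈ 0.503 s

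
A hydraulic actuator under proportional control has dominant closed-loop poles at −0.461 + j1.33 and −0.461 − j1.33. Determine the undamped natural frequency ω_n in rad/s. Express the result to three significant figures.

ω_n ≈ 1.41 rad/s

|pole| = ω_n = √(0.461² + 1.33²) = 1.41 rad/s; ζ = cos θ = σ/ω_n = 0.328.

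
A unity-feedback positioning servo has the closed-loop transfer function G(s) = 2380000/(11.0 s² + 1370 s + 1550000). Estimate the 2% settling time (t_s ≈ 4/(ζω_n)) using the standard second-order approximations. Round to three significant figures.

t_s ≈ 0.0642 s

Dividing through by 11.0: denominator becomes s² + 124.5 s + 140900.
So ω_n = √140900 = 375 rad/s and ζ = 124.5/(2·375) = 0.166.
t_s ≈ 4/(ζω_n) = 0.0642 s.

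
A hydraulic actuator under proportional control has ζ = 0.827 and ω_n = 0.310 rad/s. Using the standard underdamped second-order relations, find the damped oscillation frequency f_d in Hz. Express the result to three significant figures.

f_d ≈ 0.0277 Hz

ω_d = ω_n√(1−ζ²) = 0.310·√0.316 = 0.174 rad/s.
f_d = ω_d/(2π) = 0.0277 Hz.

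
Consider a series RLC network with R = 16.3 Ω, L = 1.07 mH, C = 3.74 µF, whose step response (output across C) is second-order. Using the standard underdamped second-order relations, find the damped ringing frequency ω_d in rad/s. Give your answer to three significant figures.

ω_d ≈ 13900 rad/s

For a series RLC circuit (capacitor voltage as output), ω_n = 1/√(LC) = 1/√(1.07 mH · 3.74 µF) = 15800 rad/s.
ζ = (R/2)·√(C/L) = (16.3/2)·√(3.74 µF/1.07 mH) = 0.482.
The damped frequency ω_d = ω_n√(1−ζ²) = 13900 rad/s.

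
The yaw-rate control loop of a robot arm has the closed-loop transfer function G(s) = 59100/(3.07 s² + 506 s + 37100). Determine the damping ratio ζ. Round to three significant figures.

Dividing through by 3.07: denominator becomes s² + 164.8 s + 12080.
So ω_n = √12080 = 110 rad/s and ζ = 164.8/(2·110) = 0.750.

ζ ≈ 0.750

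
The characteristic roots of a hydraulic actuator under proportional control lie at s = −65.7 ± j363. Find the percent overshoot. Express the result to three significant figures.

%OS ≈ 56.6%

With σ = 65.7, ω_d = 363: ω_n = √(σ²+ω_d²) = 369 rad/s, ζ = σ/ω_n = 0.178.
%OS = 100·exp(−πζ/√(1−ζ²)) = 56.6%.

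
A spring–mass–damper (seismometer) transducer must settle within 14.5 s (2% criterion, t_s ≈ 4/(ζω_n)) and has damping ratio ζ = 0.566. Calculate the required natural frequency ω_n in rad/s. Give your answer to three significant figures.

Rearranging t_s ≈ 4/(ζω_n) gives ω_n = 4/(ζ·t_s) = 4/(0.566 × 14.5) = 0.487 rad/s.

ω_n ≈ 0.487 rad/s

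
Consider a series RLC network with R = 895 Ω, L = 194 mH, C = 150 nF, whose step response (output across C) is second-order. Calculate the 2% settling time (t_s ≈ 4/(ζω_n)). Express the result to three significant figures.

For a series RLC circuit (capacitor voltage as output), ω_n = 1/√(LC) = 1/√(194 mH · 150 nF) = 5860 rad/s.
ζ = (R/2)·√(C/L) = (895/2)·√(150 nF/194 mH) = 0.393.
t_s ≈ 4/(ζω_n) = 0.00173 s.

t_s ≈ 0.00173 s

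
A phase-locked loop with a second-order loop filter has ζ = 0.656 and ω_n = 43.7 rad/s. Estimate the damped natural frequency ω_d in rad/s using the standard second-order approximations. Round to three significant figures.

ω_d = ω_n√(1−ζ²) = 43.7·√0.570 = 33.0 rad/s.

ω_d ≈ 33.0 rad/s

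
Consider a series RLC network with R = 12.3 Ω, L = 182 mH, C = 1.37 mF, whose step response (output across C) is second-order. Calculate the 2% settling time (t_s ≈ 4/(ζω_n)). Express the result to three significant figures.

For a series RLC circuit (capacitor voltage as output), ω_n = 1/√(LC) = 1/√(182 mH · 1.37 mF) = 63.3 rad/s.
ζ = (R/2)·√(C/L) = (12.3/2)·√(1.37 mF/182 mH) = 0.534.
t_s ≈ 4/(ζω_n) = 0.118 s.

t_s ≈ 0.118 s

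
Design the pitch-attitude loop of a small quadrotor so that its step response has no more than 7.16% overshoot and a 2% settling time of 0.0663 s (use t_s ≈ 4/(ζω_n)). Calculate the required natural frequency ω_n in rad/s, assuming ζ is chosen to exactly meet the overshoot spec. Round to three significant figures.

Inverting the overshoot relation: ζ = |ln 0.0716|/√(π² + ln²0.0716) = 0.643.
Then ω_n = 4/(ζ t_s) = 4/(0.643 × 0.0663) = 93.8 rad/s.

ω_n ≈ 93.8 rad/s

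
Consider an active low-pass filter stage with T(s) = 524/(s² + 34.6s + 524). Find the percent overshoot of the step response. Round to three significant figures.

%OS ≈ 2.66%

Matching coefficients with s² + 2ζω_n s + ω_n² gives ω_n² = 524 ⇒ ω_n = 22.9 rad/s, and ζ = 34.6/(2ω_n) = 0.756.
Overshoot: exp(−π·0.756/√(1−0.756²)) = 0.0266, i.e. 2.66%.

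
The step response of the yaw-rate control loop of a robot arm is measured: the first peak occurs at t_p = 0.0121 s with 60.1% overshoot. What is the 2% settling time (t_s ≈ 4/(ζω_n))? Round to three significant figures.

ζ from %OS: ζ = |ln 0.601|/√(π²+ln²0.601) = 0.160.
From t_p = π/ω_d, ω_d = π/0.0121 = 260 rad/s, so ω_n = ω_d/√(1−ζ²) = 263 rad/s.
t_s ≈ 4/(ζω_n) = 4/(0.160·263) = 0.0951 s.

t_s ≈ 0.0951 s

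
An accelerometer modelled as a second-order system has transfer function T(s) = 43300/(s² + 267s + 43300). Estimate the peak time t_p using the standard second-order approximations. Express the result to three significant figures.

t_p ≈ 0.0197 s

Comparing the denominator to s² + 2ζω_n s + ω_n²: ω_n = √43300 = 208 rad/s, and 2ζω_n = 267 so ζ = 267/(2·208) = 0.642.
ω_d = 208·√(1 − 0.642²) = 160 rad/s. Then t_p = π/ω_d = 0.0197 s.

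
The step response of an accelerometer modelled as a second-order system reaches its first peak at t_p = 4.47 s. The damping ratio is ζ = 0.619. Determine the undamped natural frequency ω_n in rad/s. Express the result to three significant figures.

Peak time t_p = π/ω_d, so ω_d = π/t_p = π/4.47 = 0.703 rad/s.
ω_n = ω_d/√(1−ζ²) = 0.703/√0.617 = 0.895 rad/s.

ω_n ≈ 0.895 rad/s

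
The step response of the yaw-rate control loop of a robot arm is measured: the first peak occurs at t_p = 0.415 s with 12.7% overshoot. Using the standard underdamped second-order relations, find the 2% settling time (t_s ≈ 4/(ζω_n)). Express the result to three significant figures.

ζ from %OS: ζ = |ln 0.127|/√(π²+ln²0.127) = 0.549.
t_p = π/ω_d ⇒ ω_d = 7.57 rad/s; then ω_n = ω_d/√(1−ζ²) = 9.06 rad/s.
t_s ≈ 4/(ζω_n) = 4/(0.549·9.06) = 0.804 s.

t_s ≈ 0.804 s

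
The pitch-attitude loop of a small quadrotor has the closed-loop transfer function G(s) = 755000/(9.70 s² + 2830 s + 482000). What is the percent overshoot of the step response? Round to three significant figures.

Dividing through by 9.70: denominator becomes s² + 291.8 s + 49690.
So ω_n = √49690 = 223 rad/s and ζ = 291.8/(2·223) = 0.654.
%OS = 100·exp(−πζ/√(1−ζ²)) = 6.59%.

%OS ≈ 6.59%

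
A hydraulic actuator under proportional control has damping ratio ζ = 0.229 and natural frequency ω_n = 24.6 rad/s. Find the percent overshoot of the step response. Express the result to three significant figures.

For an underdamped second-order system, %OS = 100·exp(−πζ/√(1−ζ²)).
πζ/√(1−ζ²) = π·0.229/√(1−0.0524) = 0.7391, so %OS = 100·e^(−0.7391) = 47.8%.

%OS ≈ 47.8%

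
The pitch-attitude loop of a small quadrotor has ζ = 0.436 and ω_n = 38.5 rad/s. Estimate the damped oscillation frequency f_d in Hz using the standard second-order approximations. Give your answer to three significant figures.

f_d ≈ 5.51 Hz

ω_d = ω_n√(1−ζ²) = 38.5·√0.810 = 34.6 rad/s.
f_d = ω_d/(2π) = 5.51 Hz.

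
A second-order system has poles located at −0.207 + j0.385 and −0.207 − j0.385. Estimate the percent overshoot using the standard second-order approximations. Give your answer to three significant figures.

|pole| = ω_n = √(0.207² + 0.385²) = 0.437 rad/s; ζ = cos θ = σ/ω_n = 0.474.
Overshoot: exp(−π·0.474/√(1−0.474²)) = 0.185, i.e. 18.5%.

%OS ≈ 18.5%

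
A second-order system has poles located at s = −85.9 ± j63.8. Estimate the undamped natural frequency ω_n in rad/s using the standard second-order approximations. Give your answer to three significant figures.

ω_n ≈ 107 rad/s

The poles are at −σ ± jω_d with σ = 85.9 and ω_d = 63.8, so ω_n = √(σ²+ω_d²) = 107 rad/s and ζ = σ/ω_n = 0.803.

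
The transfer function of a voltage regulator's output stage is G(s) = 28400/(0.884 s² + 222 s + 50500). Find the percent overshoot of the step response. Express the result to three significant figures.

Dividing through by 0.884: denominator becomes s² + 251.1 s + 57130.
So ω_n = √57130 = 239 rad/s and ζ = 251.1/(2·239) = 0.525.
%OS = 100 e^{−πζ/√(1−ζ²)} with ζ = 0.525 gives 14.4%.

%OS ≈ 14.4%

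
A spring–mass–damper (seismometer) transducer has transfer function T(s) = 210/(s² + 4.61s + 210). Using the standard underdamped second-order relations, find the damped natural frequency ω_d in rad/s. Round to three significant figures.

ω_d ≈ 14.3 rad/s

ω_n = √210 = 14.5 rad/s; ζ = 4.61/(2·14.5) = 0.159.
ω_d = 14.5·√(1 − 0.159²) = 14.3 rad/s.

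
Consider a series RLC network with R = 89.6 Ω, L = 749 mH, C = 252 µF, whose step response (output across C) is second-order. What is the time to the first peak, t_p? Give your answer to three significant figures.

t_p ≈ 0.0757 s

For a series RLC circuit (capacitor voltage as output), ω_n = 1/√(LC) = 1/√(749 mH · 252 µF) = 72.8 rad/s.
ζ = (R/2)·√(C/L) = (89.6/2)·√(252 µF/749 mH) = 0.822.
ω_d = ω_n√(1−ζ²) = 41.5 rad/s. t_p = π/ω_d = 0.0757 s.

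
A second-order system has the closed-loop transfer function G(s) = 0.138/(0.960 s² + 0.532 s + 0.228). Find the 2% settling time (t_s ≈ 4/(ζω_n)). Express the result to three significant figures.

t_s ≈ 14.4 s

Dividing through by 0.960: denominator becomes s² + 0.5542 s + 0.2375.
So ω_n = √0.2375 = 0.487 rad/s and ζ = 0.5542/(2·0.487) = 0.569.
t_s ≈ 4/(ζω_n) = 14.4 s.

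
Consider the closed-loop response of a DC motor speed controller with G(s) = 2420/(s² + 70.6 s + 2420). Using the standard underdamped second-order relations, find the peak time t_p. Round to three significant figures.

ω_n = √2420 = 49.2 rad/s; ζ = 70.6/(2·49.2) = 0.718.
ω_d = ω_n√(1−ζ²) = 34.3 rad/s. Then t_p = π/ω_d = 0.0917 s.

t_p ≈ 0.0917 s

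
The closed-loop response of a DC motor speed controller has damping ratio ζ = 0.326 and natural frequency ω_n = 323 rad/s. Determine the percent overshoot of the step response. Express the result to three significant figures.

%OS ≈ 33.8%

For an underdamped second-order system, %OS = 100·exp(−πζ/√(1−ζ²)).
πζ/√(1−ζ²) = π·0.326/√(1−0.106) = 1.083, so %OS = 100·e^(−1.083) = 33.8%.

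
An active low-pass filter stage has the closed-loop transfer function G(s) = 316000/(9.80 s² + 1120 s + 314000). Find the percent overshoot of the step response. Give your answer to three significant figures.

%OS ≈ 34.7%

Dividing through by 9.80: denominator becomes s² + 114.3 s + 32040.
So ω_n = √32040 = 179 rad/s and ζ = 114.3/(2·179) = 0.319.
Overshoot: exp(−π·0.319/√(1−0.319²)) = 0.347, i.e. 34.7%.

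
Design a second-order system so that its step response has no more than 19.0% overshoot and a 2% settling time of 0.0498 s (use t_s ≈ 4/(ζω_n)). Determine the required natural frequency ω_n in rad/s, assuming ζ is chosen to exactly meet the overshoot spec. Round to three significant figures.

From %OS = 100·exp(−πζ/√(1−ζ²)), invert to get ζ = −ln(OS)/√(π² + ln²(OS)) with OS = 0.190.
−ln 0.190 = 1.661, so ζ = 1.661/√(π² + 2.758) = 0.467.
From t_s ≈ 4/(ζω_n): ω_n = 4/(ζ·t_s) = 4/(0.467·0.0498) = 172 rad/s.

ω_n ≈ 172 rad/s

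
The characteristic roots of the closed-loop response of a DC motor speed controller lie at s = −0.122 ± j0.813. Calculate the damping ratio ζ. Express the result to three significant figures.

|pole| = ω_n = √(0.122² + 0.813²) = 0.822 rad/s; ζ = cos θ = σ/ω_n = 0.148.

ζ ≈ 0.148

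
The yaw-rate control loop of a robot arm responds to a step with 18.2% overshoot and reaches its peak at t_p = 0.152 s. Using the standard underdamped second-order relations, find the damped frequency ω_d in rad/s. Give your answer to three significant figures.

t_p = π/ω_d, so ω_d = π/0.152 = 20.7 rad/s.

ω_d ≈ 20.7 rad/s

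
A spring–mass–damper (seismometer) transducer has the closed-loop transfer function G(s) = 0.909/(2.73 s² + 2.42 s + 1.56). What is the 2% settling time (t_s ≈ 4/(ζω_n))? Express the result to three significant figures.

t_s ≈ 9.02 s

Dividing through by 2.73: denominator becomes s² + 0.8864 s + 0.5714.
So ω_n = √0.5714 = 0.756 rad/s and ζ = 0.8864/(2·0.756) = 0.586.
t_s ≈ 4/(ζω_n) = 9.02 s.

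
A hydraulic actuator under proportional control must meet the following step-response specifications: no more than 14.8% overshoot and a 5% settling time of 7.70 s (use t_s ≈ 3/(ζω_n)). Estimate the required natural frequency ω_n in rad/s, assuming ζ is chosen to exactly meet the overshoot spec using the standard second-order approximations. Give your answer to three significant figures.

ω_n ≈ 0.750 rad/s

ζ = −ln(OS)/√(π² + (ln OS)²). With OS = 0.148, ln OS = −1.911 and ζ = 1.911/3.677 = 0.520.
From t_s ≈ 3/(ζω_n): ω_n = 3/(ζ·t_s) = 3/(0.520·7.70) = 0.750 rad/s.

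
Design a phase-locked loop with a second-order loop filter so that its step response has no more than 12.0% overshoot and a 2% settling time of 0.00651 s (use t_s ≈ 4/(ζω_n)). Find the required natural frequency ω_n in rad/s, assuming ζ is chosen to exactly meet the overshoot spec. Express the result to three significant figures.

ζ = −ln(OS)/√(π² + (ln OS)²). With OS = 0.120, ln OS = −2.120 and ζ = 2.120/3.790 = 0.559.
From t_s ≈ 4/(ζω_n): ω_n = 4/(ζ·t_s) = 4/(0.559·0.00651) = 1100 rad/s.

ω_n ≈ 1100 rad/s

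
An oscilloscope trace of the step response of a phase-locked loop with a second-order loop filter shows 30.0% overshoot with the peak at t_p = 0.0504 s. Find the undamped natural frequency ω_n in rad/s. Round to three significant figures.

ω_n ≈ 66.8 rad/s

ζ from %OS: ζ = |ln 0.300|/√(π²+ln²0.300) = 0.358.
t_p = π/ω_d ⇒ ω_d = 62.3 rad/s; then ω_n = ω_d/√(1−ζ²) = 66.8 rad/s.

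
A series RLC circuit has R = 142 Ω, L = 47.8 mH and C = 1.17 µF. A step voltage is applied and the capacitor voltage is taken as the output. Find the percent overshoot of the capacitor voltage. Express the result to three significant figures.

For a series RLC circuit (capacitor voltage as output), ω_n = 1/√(LC) = 1/√(47.8 mH · 1.17 µF) = 4230 rad/s.
ζ = (R/2)·√(C/L) = (142/2)·√(1.17 µF/47.8 mH) = 0.351.
%OS = 100 e^{−πζ/√(1−ζ²)} with ζ = 0.351 gives 30.8%.

%OS ≈ 30.8%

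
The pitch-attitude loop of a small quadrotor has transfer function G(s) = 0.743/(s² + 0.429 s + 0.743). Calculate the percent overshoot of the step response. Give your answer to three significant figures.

%OS ≈ 44.6%

Comparing the denominator to s² + 2ζω_n s + ω_n²: ω_n = √0.743 = 0.862 rad/s, and 2ζω_n = 0.429 so ζ = 0.429/(2·0.862) = 0.249.
%OS = 100 e^{−πζ/√(1−ζ²)} with ζ = 0.249 gives 44.6%.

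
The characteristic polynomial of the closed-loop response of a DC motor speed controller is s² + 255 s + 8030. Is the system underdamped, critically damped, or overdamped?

overdamped

a² − 4b = 33000 > 0 (two distinct real roots); the system is overdamped.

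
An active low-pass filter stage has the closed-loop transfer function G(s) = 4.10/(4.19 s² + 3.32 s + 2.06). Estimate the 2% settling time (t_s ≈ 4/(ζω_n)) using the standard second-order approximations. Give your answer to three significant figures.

Dividing through by 4.19: denominator becomes s² + 0.7924 s + 0.4916.
So ω_n = √0.4916 = 0.701 rad/s and ζ = 0.7924/(2·0.701) = 0.565.
t_s ≈ 4/(ζω_n) = 10.1 s.

t_s ≈ 10.1 s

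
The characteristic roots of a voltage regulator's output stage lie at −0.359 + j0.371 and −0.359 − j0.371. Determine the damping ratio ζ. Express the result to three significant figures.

With σ = 0.359, ω_d = 0.371: ω_n = √(σ²+ω_d²) = 0.516 rad/s, ζ = σ/ω_n = 0.695.

ζ ≈ 0.695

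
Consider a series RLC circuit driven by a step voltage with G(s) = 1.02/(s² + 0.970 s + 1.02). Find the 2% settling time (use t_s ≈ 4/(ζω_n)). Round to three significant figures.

ω_n = √1.02 = 1.01 rad/s; ζ = 0.970/(2·1.01) = 0.480.
t_s ≈ 4/(ζω_n) = 4/(0.480·1.01) = 8.25 s.

t_s ≈ 8.25 s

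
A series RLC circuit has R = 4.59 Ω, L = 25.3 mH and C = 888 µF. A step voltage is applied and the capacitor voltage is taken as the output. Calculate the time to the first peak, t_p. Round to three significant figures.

For a series RLC circuit (capacitor voltage as output), ω_n = 1/√(LC) = 1/√(25.3 mH · 888 µF) = 211 rad/s.
ζ = (R/2)·√(C/L) = (4.59/2)·√(888 µF/25.3 mH) = 0.430.
The damped frequency ω_d = ω_n√(1−ζ²) = 190 rad/s. t_p = π/ω_d = 0.0165 s.

t_p ≈ 0.0165 s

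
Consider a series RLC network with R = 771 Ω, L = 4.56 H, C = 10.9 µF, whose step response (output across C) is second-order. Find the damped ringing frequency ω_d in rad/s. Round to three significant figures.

ω_d ≈ 114 rad/s

For a series RLC circuit (capacitor voltage as output), ω_n = 1/√(LC) = 1/√(4.56 H · 10.9 µF) = 142 rad/s.
ζ = (R/2)·√(C/L) = (771/2)·√(10.9 µF/4.56 H) = 0.596.
ω_d = 142·√(1 − 0.596²) = 114 rad/s.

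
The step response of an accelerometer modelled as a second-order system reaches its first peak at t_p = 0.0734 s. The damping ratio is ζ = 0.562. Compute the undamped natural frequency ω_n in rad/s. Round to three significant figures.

ω_n ≈ 51.7 rad/s

Peak time t_p = π/ω_d, so ω_d = π/t_p = π/0.0734 = 42.8 rad/s.
ω_n = ω_d/√(1−ζ²) = 42.8/√0.684 = 51.7 rad/s.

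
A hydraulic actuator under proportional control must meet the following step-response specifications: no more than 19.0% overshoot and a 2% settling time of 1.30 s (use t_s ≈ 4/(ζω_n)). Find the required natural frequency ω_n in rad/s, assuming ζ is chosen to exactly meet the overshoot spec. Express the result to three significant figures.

From %OS = 100·exp(−πζ/√(1−ζ²)), invert to get ζ = −ln(OS)/√(π² + ln²(OS)) with OS = 0.190.
−ln 0.190 = 1.661, so ζ = 1.661/√(π² + 2.758) = 0.467.
From t_s ≈ 4/(ζω_n): ω_n = 4/(ζ·t_s) = 4/(0.467·1.30) = 6.58 rad/s.

ω_n ≈ 6.58 rad/s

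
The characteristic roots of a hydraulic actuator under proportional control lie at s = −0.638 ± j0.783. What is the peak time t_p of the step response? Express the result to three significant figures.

t_p ≈ 4.01 s

t_p = π/ω_d with ω_d = 0.783 (the imaginary part), so t_p = 4.01 s.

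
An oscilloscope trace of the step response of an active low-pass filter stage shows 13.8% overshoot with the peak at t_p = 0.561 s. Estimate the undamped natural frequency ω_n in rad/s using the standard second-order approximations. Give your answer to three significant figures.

ω_n ≈ 6.62 rad/s

The overshoot fixes ζ = −ln(OS)/√(π²+ln²(OS)) = 0.533.
t_p = π/ω_d ⇒ ω_d = 5.60 rad/s; then ω_n = ω_d/√(1−ζ²) = 6.62 rad/s.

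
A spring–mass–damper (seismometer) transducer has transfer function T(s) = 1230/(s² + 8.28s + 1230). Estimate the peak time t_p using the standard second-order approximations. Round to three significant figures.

t_p ≈ 0.0902 s

ω_n = √1230 = 35.1 rad/s; ζ = 8.28/(2·35.1) = 0.118.
ω_d = ω_n√(1−ζ²) = 34.8 rad/s. Then t_p = π/ω_d = 0.0902 s.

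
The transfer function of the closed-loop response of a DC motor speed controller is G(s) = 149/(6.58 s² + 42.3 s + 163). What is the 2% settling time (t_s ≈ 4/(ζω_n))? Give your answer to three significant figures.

Dividing through by 6.58: denominator becomes s² + 6.429 s + 24.77.
So ω_n = √24.77 = 4.98 rad/s and ζ = 6.429/(2·4.98) = 0.646.
t_s ≈ 4/(ζω_n) = 1.24 s.

t_s ≈ 1.24 s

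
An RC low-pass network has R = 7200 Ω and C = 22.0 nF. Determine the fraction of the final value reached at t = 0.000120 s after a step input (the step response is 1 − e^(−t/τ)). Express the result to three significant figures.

y/y_∞ ≈ 0.531

τ = RC = 7200 × 22.0 nF = 0.000158 s.
y(t)/y_∞ = 1 − e^(−t/τ) = 1 − e^(−0.000120/0.000158) = 1 − e^(−0.758) = 0.531.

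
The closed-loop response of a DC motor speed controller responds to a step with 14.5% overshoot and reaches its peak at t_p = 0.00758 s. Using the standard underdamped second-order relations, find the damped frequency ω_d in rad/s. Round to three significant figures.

t_p = π/ω_d, so ω_d = π/0.00758 = 414 rad/s.

ω_d ≈ 414 rad/s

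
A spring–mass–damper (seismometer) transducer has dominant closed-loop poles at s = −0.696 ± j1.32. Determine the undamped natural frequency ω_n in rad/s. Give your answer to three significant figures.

ω_n ≈ 1.49 rad/s

|pole| = ω_n = √(0.696² + 1.32²) = 1.49 rad/s; ζ = cos θ = σ/ω_n = 0.466.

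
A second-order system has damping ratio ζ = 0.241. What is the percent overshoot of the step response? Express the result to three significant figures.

%OS ≈ 45.8%

For an underdamped second-order system, %OS = 100·exp(−πζ/√(1−ζ²)).
πζ/√(1−ζ²) = π·0.241/√(1−0.0581) = 0.7801, so %OS = 100·e^(−0.7801) = 45.8%.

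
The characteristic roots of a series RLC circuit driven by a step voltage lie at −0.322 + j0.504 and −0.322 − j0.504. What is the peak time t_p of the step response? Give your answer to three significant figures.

t_p = π/ω_d with ω_d = 0.504 (the imaginary part), so t_p = 6.23 s.

t_p ≈ 6.23 s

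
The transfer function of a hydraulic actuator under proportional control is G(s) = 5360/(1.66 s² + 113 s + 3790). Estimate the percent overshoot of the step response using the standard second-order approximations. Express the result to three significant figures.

%OS ≈ 4.12%

Dividing through by 1.66: denominator becomes s² + 68.07 s + 2283.
So ω_n = √2283 = 47.8 rad/s and ζ = 68.07/(2·47.8) = 0.712.
%OS = 100·exp(−πζ/√(1−ζ²)) = 4.12%.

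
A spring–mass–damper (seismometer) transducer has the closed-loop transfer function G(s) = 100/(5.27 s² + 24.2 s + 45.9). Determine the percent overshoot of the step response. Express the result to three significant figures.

%OS ≈ 2.04%

Dividing through by 5.27: denominator becomes s² + 4.592 s + 8.710.
So ω_n = √8.710 = 2.95 rad/s and ζ = 4.592/(2·2.95) = 0.778.
%OS = 100 e^{−πζ/√(1−ζ²)} with ζ = 0.778 gives 2.04%.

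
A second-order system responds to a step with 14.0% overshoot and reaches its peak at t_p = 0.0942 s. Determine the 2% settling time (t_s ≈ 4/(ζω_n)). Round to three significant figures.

t_s ≈ 0.192 s

ζ from %OS: ζ = |ln 0.140|/√(π²+ln²0.140) = 0.531.
From t_p = π/ω_d, ω_d = π/0.0942 = 33.4 rad/s, so ω_n = ω_d/√(1−ζ²) = 39.3 rad/s.
t_s ≈ 4/(ζω_n) = 4/(0.531·39.3) = 0.192 s.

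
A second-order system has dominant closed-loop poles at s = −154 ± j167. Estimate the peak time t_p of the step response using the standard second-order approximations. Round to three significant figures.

t_p ≈ 0.0188 s

t_p = π/ω_d with ω_d = 167 (the imaginary part), so t_p = 0.0188 s.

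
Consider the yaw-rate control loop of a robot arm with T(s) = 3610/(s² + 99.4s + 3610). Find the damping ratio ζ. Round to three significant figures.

ζ ≈ 0.827

Comparing the denominator to s² + 2ζω_n s + ω_n²: ω_n = √3610 = 60.1 rad/s, and 2ζω_n = 99.4 so ζ = 99.4/(2·60.1) = 0.827.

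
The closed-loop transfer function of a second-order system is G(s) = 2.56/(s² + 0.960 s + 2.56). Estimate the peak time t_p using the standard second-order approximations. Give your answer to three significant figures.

t_p ≈ 2.06 s

ω_n = √2.56 = 1.60 rad/s; ζ = 0.960/(2·1.60) = 0.300.
ω_d = 1.60·√(1 − 0.300²) = 1.53 rad/s. Then t_p = π/ω_d = 2.06 s.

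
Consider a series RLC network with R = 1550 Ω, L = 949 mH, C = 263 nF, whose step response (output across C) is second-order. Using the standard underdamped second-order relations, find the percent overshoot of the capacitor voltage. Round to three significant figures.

%OS ≈ 24.6%

For a series RLC circuit (capacitor voltage as output), ω_n = 1/√(LC) = 1/√(949 mH · 263 nF) = 2000 rad/s.
ζ = (R/2)·√(C/L) = (1550/2)·√(263 nF/949 mH) = 0.408.
%OS = 100 e^{−πζ/√(1−ζ²)} with ζ = 0.408 gives 24.6%.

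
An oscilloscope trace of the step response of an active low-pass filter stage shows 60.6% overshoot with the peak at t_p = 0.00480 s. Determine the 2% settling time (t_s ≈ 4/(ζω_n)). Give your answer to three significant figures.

t_s ≈ 0.0383 s

ζ from %OS: ζ = |ln 0.606|/√(π²+ln²0.606) = 0.157.
From t_p = π/ω_d, ω_d = π/0.00480 = 654 rad/s, so ω_n = ω_d/√(1−ζ²) = 663 rad/s.
t_s ≈ 4/(ζω_n) = 4/(0.157·663) = 0.0383 s.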